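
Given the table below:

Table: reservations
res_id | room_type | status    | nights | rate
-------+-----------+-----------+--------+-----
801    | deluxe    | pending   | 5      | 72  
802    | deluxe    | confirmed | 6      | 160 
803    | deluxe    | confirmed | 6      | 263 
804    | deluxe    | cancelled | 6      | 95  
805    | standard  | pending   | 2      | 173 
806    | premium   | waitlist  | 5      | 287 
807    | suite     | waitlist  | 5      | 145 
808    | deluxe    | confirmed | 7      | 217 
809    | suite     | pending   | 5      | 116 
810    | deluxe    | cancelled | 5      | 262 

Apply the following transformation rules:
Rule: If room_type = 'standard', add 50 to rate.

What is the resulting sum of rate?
1840

Step 1: Count records where room_type = 'standard': 1
Step 2: Total bonus added: 1 × 50 = 50
Step 3: Original sum of rate: 1790
Step 4: Final sum = 1790 + 50 = 1840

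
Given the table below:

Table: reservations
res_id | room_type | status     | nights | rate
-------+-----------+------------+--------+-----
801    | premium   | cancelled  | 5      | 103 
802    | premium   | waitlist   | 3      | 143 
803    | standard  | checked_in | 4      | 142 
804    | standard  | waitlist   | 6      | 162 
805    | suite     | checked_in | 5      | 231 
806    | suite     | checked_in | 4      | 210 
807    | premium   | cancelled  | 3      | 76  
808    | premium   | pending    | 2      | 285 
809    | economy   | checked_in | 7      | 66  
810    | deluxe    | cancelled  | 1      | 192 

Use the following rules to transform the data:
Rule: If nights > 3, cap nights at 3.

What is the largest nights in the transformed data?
3

Step 1: Original maximum nights = 7
Step 2: Apply cap at 3
Step 3: 6 records had nights > 3 and were capped
Step 4: Maximum after transformation = 3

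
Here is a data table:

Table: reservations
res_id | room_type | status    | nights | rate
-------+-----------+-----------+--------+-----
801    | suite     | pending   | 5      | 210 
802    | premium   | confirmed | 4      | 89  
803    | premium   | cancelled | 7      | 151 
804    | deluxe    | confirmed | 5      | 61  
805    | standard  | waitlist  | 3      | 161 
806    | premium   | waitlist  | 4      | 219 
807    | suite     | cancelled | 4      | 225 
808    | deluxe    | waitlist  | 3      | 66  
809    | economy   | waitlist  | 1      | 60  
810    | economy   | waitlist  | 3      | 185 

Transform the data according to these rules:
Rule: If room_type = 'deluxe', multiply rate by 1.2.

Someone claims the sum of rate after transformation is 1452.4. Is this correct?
Yes, the result is correct.

Step 1: Calculate the correct sum after transformation
Step 2: Apply multiplier 1.2 to records where room_type = 'deluxe'
Step 3: Correct result = 1452.4
Step 4: Claimed result = 1452.4
Step 5: 1452.4 = 1452.4 ✓
Conclusion: The claimed result is correct.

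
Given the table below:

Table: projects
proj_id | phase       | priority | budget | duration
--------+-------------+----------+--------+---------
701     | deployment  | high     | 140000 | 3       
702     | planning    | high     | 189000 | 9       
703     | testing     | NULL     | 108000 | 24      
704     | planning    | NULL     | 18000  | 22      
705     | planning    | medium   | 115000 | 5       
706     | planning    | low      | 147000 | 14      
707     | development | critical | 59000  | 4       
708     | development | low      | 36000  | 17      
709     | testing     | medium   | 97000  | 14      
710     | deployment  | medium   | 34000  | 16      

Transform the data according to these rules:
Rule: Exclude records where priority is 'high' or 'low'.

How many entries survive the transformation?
6

Step 1: Count records to exclude
  - 2 (high) + 2 (low) = 4 records
Step 2: Total records: 10
Step 3: Remaining = 10 - 4 = 6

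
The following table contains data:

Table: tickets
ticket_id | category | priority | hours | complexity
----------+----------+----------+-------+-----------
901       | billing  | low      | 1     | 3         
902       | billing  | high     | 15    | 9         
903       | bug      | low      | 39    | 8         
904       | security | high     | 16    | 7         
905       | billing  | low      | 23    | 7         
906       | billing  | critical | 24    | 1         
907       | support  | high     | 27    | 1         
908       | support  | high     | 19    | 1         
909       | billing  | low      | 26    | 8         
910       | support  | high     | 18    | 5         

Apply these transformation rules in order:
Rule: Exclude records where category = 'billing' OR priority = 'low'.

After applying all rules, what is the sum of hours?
80

Step 1: Find records where category = 'billing' OR priority = 'low'
Step 2: 6 records match, summing to 128
Step 3: Original sum: 208
Step 4: Remaining sum = 208 - 128 = 80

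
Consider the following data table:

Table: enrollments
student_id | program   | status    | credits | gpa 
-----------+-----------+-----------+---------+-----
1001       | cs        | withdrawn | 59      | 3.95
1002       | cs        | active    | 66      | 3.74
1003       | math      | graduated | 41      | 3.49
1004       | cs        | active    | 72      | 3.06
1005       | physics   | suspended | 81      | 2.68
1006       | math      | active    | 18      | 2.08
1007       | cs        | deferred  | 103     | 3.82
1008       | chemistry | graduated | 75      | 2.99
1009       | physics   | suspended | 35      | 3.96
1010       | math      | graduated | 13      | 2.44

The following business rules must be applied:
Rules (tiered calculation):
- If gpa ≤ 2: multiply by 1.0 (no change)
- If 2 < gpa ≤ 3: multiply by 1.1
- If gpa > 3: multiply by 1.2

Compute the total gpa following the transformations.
37.63

Step 1: Tier 1 (gpa ≤ 2): 0 records, sum = 0 × 1.0 = 0.0
Step 2: Tier 2 (2 < gpa ≤ 3): 4 records, sum = 10.19 × 1.1 = 11.21
Step 3: Tier 3 (gpa > 3): 6 records, sum = 22.02 × 1.2 = 26.42
Step 4: Final sum = 0.0 + 11.21 + 26.42 = 37.63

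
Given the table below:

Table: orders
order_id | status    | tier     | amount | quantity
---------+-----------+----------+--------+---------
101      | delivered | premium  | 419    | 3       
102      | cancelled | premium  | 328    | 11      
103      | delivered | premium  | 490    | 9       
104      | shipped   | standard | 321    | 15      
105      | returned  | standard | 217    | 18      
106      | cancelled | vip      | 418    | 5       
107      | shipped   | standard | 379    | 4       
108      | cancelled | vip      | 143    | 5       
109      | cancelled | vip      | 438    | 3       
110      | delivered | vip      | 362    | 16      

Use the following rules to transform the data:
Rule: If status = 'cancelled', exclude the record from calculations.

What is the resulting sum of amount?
2188

Step 1: Identify records where status = 'cancelled'
Step 2: The excluded records sum to 1327
Step 3: Original total amount = 3515
Step 4: Remaining total = 3515 - 1327 = 2188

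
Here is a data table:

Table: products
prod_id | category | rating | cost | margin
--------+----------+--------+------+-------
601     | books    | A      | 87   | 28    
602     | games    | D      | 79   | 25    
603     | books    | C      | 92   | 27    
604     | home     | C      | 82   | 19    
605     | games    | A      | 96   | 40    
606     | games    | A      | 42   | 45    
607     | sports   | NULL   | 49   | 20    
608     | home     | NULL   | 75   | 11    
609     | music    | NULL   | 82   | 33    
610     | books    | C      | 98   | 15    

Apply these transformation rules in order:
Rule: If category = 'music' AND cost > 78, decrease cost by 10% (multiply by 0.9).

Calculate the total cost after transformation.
773.8

Step 1: Find records where category = 'music' AND cost > 78
Step 2: 1 records match, summing to 82
Step 3: After multiplier: 82 × 0.9 = 73.8
Step 4: Unaffected records sum: 700
Step 5: Final sum = 73.8 + 700 = 773.8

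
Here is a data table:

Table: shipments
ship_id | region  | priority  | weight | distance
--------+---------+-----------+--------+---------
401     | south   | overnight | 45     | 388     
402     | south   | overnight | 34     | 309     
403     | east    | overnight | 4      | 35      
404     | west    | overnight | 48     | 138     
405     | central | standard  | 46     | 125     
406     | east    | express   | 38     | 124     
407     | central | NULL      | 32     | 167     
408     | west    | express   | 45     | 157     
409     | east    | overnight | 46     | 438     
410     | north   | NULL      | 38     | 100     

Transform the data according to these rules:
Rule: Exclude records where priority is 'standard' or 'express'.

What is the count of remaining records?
7

Step 1: Count records to exclude
  - 1 (standard) + 2 (express) = 3 records
Step 2: Total records: 10
Step 3: Remaining = 10 - 3 = 7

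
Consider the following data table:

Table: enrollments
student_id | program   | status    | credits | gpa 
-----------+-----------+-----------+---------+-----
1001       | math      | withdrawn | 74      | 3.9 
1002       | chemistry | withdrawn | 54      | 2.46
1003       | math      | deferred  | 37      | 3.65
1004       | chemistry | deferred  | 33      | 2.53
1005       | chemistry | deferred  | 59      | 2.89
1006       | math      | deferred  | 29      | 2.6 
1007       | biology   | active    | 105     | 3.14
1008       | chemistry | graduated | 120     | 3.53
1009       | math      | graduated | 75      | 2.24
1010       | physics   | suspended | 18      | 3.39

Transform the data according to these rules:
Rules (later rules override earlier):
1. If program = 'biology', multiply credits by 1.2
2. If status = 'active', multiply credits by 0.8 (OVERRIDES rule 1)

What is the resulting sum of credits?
583.0

Step 1: Rule 2 takes priority for records with status = 'active'
  - 1 records: 105 × 0.8 = 84.0
Step 2: Rule 1 applies to remaining records with program = 'biology'
  - 0 records: 0 × 1.2 = 0.0
Step 3: Other records unchanged: 499
Step 4: Final sum = 84.0 + 0.0 + 499 = 583.0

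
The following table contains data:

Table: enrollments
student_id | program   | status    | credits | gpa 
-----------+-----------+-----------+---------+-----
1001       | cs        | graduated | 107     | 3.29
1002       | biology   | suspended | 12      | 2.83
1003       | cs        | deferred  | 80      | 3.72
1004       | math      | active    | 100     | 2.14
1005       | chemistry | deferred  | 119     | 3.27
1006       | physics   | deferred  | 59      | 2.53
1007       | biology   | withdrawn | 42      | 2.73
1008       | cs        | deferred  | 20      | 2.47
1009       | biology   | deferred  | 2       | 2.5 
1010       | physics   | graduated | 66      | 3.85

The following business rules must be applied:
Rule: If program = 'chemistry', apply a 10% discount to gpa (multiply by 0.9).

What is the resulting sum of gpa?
29.0

Step 1: Records with program = 'chemistry' have total gpa = 3.27
Step 2: Apply multiplier: 3.27 × 0.9 = 2.94
Step 3: Other records total: 26.06
Step 4: Final sum = 2.94 + 26.06 = 29.0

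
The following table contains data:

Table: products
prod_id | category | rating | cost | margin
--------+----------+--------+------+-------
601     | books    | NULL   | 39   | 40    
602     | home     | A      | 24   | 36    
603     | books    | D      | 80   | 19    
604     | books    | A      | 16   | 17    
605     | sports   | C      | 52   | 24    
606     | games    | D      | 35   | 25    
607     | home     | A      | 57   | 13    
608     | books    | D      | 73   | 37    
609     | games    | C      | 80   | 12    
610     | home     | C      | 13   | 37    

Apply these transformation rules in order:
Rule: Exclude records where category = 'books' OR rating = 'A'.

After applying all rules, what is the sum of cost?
180

Step 1: Find records where category = 'books' OR rating = 'A'
Step 2: 6 records match, summing to 289
Step 3: Original sum: 469
Step 4: Remaining sum = 469 - 289 = 180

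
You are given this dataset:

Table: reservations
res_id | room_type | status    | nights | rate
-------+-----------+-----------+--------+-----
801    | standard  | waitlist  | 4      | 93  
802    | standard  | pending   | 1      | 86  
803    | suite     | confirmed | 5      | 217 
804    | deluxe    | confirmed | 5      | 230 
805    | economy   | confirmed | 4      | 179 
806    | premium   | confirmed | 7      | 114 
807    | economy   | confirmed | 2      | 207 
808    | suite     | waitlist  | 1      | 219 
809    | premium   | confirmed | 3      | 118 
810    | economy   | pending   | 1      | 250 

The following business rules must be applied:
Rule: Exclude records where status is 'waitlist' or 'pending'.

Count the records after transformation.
6

Step 1: Count records to exclude
  - 2 (waitlist) + 2 (pending) = 4 records
Step 2: Total records: 10
Step 3: Remaining = 10 - 4 = 6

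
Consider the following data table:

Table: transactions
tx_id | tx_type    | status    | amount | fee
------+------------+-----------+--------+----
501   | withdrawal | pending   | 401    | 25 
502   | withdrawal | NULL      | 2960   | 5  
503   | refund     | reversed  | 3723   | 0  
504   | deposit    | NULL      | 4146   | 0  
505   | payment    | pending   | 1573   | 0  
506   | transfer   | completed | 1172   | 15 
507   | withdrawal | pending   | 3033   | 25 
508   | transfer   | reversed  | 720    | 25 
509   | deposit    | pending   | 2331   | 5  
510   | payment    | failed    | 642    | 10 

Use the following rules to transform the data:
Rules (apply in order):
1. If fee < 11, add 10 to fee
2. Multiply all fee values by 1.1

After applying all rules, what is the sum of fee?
187.0

Step 1: Apply Rule 1 - Add 10 to records with fee < 11
  - 6 records affected: 20 + (6 × 10) = 80
  - Unaffected records: 90
  - Sum after Rule 1: 170
Step 2: Apply Rule 2 - Multiply all by 1.1
  - 170 × 1.1 = 187.0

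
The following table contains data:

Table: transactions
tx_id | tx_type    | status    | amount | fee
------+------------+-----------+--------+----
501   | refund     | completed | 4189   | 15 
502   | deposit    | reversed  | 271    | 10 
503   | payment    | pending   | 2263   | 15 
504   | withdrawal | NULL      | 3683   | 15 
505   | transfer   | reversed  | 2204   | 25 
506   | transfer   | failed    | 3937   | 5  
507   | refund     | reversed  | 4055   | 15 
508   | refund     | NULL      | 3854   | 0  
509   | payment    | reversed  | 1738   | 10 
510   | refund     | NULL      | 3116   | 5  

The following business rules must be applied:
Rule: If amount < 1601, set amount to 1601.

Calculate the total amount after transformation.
30640

Step 1: 1 records have amount < 1601
Step 2: These records originally summed to 271
Step 3: After setting to minimum: 1 × 1601 = 1601
Step 4: Unaffected records sum: 29039
Step 5: Final sum = 1601 + 29039 = 30640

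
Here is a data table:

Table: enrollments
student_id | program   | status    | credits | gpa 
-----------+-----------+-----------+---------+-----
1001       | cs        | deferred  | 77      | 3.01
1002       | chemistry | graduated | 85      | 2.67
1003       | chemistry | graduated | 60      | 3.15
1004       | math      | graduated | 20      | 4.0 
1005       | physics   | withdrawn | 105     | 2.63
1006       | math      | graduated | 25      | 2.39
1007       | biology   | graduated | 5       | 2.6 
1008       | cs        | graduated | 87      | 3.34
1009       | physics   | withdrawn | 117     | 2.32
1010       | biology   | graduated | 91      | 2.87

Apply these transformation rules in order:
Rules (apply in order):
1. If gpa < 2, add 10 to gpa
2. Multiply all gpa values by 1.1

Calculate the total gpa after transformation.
31.88

Step 1: Apply Rule 1 - Add 10 to records with gpa < 2
  - 0 records affected: 0 + (0 × 10) = 0
  - Unaffected records: 28.98
  - Sum after Rule 1: 28.98
Step 2: Apply Rule 2 - Multiply all by 1.1
  - 28.98 × 1.1 = 31.88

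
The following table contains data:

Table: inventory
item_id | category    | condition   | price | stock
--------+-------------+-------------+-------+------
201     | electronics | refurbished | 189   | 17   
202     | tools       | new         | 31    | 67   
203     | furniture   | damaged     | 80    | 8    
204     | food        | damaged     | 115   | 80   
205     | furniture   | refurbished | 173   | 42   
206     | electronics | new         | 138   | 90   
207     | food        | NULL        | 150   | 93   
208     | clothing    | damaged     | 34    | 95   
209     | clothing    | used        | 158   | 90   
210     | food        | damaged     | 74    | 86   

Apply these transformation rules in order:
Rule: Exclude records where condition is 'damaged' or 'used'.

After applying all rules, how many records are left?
5

Step 1: Count records to exclude
  - 4 (damaged) + 1 (used) = 5 records
Step 2: Total records: 10
Step 3: Remaining = 10 - 5 = 5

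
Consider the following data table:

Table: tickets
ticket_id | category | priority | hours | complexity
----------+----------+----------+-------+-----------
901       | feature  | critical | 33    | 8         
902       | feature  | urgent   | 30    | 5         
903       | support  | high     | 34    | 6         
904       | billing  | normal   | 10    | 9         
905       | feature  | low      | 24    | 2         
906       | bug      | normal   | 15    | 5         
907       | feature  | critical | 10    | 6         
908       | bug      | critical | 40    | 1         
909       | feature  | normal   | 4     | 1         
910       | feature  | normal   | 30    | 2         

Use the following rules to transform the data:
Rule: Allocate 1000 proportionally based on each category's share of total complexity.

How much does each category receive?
billing: 200.0, bug: 133.33, feature: 533.33, support: 133.33

Step 1: Calculate total complexity = 45
Step 2: Calculate each category's proportion:
  billing: 9/45 = 20.00% → 200.0
  bug: 6/45 = 13.33% → 133.33
  feature: 24/45 = 53.33% → 533.33
  support: 6/45 = 13.33% → 133.33
Step 3: Verify: sum of allocations ≈ 1000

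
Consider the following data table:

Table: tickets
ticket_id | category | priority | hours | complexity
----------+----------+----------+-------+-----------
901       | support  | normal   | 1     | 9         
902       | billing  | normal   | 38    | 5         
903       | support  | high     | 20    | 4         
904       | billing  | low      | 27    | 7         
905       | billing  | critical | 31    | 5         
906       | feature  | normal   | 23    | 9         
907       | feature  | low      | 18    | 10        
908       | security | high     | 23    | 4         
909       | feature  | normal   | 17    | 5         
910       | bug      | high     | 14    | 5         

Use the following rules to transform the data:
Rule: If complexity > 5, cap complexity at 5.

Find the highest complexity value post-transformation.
5

Step 1: Original maximum complexity = 10
Step 2: Apply cap at 5
Step 3: 4 records had complexity > 5 and were capped
Step 4: Maximum after transformation = 5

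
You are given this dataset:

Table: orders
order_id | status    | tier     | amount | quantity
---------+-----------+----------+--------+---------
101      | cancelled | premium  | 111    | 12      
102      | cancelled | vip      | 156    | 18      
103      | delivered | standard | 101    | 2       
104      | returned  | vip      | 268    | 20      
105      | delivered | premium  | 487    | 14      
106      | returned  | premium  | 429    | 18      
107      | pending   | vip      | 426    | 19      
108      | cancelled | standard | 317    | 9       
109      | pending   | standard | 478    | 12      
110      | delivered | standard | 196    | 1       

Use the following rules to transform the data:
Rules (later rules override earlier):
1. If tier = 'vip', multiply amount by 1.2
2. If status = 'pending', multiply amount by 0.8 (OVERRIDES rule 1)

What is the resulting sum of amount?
2873.0

Step 1: Rule 2 takes priority for records with status = 'pending'
  - 2 records: 904 × 0.8 = 723.2
Step 2: Rule 1 applies to remaining records with tier = 'vip'
  - 2 records: 424 × 1.2 = 508.8
Step 3: Other records unchanged: 1641
Step 4: Final sum = 723.2 + 508.8 + 1641 = 2873.0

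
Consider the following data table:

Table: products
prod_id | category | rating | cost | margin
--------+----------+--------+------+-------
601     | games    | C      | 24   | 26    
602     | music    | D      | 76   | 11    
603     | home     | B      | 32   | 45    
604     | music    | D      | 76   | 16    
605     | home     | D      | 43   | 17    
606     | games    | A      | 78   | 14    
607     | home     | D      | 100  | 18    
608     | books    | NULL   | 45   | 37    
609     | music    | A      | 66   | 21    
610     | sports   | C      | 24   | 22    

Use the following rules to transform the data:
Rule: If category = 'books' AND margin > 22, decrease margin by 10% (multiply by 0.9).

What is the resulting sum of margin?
223.3

Step 1: Find records where category = 'books' AND margin > 22
Step 2: 1 records match, summing to 37
Step 3: After multiplier: 37 × 0.9 = 33.3
Step 4: Unaffected records sum: 190
Step 5: Final sum = 33.3 + 190 = 223.3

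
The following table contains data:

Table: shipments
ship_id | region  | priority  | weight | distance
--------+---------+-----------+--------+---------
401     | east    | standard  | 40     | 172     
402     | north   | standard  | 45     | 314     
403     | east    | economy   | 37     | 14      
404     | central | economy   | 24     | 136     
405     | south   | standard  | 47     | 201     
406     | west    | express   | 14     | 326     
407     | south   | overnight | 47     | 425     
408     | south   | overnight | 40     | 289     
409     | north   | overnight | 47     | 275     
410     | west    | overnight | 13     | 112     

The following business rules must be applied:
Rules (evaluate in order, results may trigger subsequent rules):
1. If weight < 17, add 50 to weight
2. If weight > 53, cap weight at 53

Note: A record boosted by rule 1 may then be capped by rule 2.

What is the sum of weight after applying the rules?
433

Step 1: Apply rule 1 to records with weight < 17
  - 2 records get bonus of 50
  - Of these, 2 records then exceed 53 and get capped
Step 2: Apply rule 2 to records with weight > 53
  - 0 records (original) are capped
Step 3: Calculate final sum = 433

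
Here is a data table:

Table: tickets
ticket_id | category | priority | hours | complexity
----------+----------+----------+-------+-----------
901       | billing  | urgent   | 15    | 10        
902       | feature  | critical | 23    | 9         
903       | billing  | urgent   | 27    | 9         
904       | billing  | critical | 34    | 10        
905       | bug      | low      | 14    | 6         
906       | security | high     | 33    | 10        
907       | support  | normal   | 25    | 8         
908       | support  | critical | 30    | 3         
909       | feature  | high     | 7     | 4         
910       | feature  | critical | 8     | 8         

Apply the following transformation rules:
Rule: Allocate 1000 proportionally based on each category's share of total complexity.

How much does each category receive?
billing: 376.62, bug: 77.92, feature: 272.73, security: 129.87, support: 142.86

Step 1: Calculate total complexity = 77
Step 2: Calculate each category's proportion:
  billing: 29/77 = 37.66% → 376.62
  bug: 6/77 = 7.79% → 77.92
  feature: 21/77 = 27.27% → 272.73
  security: 10/77 = 12.99% → 129.87
  support: 11/77 = 14.29% → 142.86
Step 3: Verify: sum of allocations ≈ 1000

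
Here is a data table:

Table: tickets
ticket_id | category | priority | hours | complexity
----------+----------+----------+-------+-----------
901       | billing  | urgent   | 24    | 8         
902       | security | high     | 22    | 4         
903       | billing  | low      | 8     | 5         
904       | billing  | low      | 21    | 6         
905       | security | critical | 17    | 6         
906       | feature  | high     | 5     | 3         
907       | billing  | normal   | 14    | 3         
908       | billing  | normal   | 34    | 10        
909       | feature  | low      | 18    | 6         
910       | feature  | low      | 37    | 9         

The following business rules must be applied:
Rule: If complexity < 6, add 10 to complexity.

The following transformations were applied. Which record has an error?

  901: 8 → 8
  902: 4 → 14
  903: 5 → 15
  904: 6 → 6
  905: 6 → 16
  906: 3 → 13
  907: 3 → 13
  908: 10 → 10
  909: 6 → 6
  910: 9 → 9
Record 905 has an error. The correct transformed value should be 6, not 16.

Step 1: Check each record against the rule
Step 2: Record 905 has complexity = 6
Step 3: Since 6 >= 6, the bonus should not have been applied
Step 4: Correct value = 6, but claimed value = 16
Conclusion: Record 905 has the error.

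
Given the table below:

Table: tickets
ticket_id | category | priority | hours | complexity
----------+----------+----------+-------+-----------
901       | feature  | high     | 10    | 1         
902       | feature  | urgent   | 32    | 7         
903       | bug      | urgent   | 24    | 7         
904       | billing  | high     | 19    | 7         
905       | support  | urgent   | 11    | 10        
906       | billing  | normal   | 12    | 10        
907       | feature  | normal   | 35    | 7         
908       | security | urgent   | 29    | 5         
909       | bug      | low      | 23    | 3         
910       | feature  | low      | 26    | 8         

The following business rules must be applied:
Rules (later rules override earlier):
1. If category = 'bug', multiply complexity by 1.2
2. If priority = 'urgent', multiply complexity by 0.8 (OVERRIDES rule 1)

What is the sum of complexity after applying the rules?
59.8

Step 1: Rule 2 takes priority for records with priority = 'urgent'
  - 4 records: 29 × 0.8 = 23.2
Step 2: Rule 1 applies to remaining records with category = 'bug'
  - 1 records: 3 × 1.2 = 3.6
Step 3: Other records unchanged: 33
Step 4: Final sum = 23.2 + 3.6 + 33 = 59.8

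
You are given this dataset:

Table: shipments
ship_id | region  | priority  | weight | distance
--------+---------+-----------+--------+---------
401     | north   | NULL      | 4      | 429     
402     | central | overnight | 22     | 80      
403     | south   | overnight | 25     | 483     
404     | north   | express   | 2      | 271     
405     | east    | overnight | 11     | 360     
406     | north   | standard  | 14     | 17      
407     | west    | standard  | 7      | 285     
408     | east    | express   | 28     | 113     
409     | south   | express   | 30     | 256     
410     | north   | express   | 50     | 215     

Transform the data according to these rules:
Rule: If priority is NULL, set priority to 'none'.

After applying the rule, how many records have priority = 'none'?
1

Step 1: Count records where priority IS NULL
Step 2: Found 1 records with NULL priority
Step 3: These records will have priority set to 'none'
Step 4: Records already having priority = 'none': 0
Step 5: Answer: 1 + 0 = 1 records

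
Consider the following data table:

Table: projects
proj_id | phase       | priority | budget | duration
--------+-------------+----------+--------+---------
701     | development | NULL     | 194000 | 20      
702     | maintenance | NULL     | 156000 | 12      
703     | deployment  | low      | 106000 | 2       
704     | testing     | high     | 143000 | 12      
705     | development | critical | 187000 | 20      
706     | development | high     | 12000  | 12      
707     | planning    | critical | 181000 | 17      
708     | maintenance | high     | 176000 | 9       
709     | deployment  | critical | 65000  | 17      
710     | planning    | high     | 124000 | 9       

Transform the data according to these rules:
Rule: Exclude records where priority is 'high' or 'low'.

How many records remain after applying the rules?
5

Step 1: Count records to exclude
  - 4 (high) + 1 (low) = 5 records
Step 2: Total records: 10
Step 3: Remaining = 10 - 5 = 5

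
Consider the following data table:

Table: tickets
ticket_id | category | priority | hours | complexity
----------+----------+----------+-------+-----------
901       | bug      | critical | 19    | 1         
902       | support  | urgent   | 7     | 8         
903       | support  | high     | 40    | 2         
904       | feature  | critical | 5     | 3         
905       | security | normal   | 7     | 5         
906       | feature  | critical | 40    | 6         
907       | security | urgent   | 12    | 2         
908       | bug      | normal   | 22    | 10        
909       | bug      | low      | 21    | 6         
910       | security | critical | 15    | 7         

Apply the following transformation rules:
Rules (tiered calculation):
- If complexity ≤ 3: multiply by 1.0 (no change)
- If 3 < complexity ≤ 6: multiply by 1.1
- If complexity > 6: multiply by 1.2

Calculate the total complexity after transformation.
56.7

Step 1: Tier 1 (complexity ≤ 3): 4 records, sum = 8 × 1.0 = 8.0
Step 2: Tier 2 (3 < complexity ≤ 6): 3 records, sum = 17 × 1.1 = 18.7
Step 3: Tier 3 (complexity > 6): 3 records, sum = 25 × 1.2 = 30.0
Step 4: Final sum = 8.0 + 18.7 + 30.0 = 56.7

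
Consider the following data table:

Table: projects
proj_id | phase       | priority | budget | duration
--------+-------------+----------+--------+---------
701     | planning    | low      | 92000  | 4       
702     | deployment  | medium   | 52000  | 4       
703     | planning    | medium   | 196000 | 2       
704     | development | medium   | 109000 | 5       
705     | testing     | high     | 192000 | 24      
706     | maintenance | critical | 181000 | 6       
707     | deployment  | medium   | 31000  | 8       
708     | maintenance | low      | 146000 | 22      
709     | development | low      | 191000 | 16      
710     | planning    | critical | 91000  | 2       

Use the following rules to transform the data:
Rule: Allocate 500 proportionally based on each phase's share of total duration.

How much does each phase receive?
deployment: 64.52, development: 112.9, maintenance: 150.54, planning: 43.01, testing: 129.03

Step 1: Calculate total duration = 93
Step 2: Calculate each phase's proportion:
  deployment: 12/93 = 12.90% → 64.52
  development: 21/93 = 22.58% → 112.9
  maintenance: 28/93 = 30.11% → 150.54
  planning: 8/93 = 8.60% → 43.01
  testing: 24/93 = 25.81% → 129.03
Step 3: Verify: sum of allocations ≈ 500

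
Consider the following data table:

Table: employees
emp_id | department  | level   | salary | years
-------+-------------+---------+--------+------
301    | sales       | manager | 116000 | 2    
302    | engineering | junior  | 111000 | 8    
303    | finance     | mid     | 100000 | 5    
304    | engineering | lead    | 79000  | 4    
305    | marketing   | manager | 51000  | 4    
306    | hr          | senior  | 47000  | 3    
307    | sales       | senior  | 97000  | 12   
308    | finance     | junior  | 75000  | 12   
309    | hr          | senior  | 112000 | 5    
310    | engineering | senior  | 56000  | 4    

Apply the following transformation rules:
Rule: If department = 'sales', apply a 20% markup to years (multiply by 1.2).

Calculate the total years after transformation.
61.8

Step 1: Records with department = 'sales' have total years = 14
Step 2: Apply multiplier: 14 × 1.2 = 16.8
Step 3: Other records total: 45
Step 4: Final sum = 16.8 + 45 = 61.8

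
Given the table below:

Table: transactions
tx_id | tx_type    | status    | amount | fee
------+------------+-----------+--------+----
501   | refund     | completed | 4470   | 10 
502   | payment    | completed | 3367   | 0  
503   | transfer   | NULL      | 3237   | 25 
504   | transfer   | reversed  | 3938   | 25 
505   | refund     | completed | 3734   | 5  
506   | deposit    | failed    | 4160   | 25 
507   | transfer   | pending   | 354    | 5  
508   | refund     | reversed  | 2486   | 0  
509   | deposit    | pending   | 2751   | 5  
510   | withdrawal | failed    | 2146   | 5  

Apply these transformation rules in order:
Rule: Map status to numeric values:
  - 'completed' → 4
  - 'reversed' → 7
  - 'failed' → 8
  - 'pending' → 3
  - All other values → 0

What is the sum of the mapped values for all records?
48

Step 1: Apply mapping to each record
Step 2: Count by status:
  'completed': 3 records × 4 = 12
  'reversed': 2 records × 7 = 14
  'failed': 2 records × 8 = 16
  'pending': 2 records × 3 = 6
Step 3: Sum all mapped values = 48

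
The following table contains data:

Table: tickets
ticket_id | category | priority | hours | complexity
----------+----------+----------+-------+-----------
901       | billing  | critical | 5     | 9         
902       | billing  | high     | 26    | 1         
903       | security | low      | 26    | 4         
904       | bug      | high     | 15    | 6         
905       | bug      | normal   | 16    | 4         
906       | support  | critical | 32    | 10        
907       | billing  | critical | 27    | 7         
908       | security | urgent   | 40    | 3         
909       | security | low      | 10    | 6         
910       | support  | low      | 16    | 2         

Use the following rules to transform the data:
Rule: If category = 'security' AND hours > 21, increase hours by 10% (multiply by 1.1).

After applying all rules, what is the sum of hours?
219.6

Step 1: Find records where category = 'security' AND hours > 21
Step 2: 2 records match, summing to 66
Step 3: After multiplier: 66 × 1.1 = 72.6
Step 4: Unaffected records sum: 147
Step 5: Final sum = 72.6 + 147 = 219.6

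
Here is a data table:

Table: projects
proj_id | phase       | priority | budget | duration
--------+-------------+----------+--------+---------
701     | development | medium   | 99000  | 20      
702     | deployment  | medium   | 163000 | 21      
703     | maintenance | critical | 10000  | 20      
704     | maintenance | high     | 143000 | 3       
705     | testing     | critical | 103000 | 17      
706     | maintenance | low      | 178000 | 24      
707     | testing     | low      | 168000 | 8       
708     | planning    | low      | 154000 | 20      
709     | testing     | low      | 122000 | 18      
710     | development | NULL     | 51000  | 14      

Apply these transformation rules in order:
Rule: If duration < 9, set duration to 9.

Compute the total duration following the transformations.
172

Step 1: 2 records have duration < 9
Step 2: These records originally summed to 11
Step 3: After setting to minimum: 2 × 9 = 18
Step 4: Unaffected records sum: 154
Step 5: Final sum = 18 + 154 = 172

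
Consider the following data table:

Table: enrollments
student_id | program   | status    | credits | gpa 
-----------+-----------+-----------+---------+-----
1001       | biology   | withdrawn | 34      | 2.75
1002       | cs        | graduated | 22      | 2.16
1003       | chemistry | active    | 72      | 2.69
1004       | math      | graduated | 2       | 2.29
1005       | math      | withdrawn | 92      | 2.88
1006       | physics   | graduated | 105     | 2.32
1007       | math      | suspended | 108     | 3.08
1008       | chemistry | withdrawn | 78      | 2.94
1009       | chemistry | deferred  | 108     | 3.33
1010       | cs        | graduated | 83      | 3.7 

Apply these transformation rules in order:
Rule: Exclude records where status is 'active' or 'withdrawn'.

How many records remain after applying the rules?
6

Step 1: Count records to exclude
  - 1 (active) + 3 (withdrawn) = 4 records
Step 2: Total records: 10
Step 3: Remaining = 10 - 4 = 6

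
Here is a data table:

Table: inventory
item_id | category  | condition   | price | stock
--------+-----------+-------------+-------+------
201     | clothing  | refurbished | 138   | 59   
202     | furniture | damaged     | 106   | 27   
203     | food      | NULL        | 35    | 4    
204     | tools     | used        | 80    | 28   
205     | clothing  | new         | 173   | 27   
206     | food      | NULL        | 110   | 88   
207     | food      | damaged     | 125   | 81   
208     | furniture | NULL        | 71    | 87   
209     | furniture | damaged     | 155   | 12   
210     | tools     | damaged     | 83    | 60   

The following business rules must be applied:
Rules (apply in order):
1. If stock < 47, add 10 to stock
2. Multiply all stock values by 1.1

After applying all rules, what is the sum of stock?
575.3

Step 1: Apply Rule 1 - Add 10 to records with stock < 47
  - 5 records affected: 98 + (5 × 10) = 148
  - Unaffected records: 375
  - Sum after Rule 1: 523
Step 2: Apply Rule 2 - Multiply all by 1.1
  - 523 × 1.1 = 575.3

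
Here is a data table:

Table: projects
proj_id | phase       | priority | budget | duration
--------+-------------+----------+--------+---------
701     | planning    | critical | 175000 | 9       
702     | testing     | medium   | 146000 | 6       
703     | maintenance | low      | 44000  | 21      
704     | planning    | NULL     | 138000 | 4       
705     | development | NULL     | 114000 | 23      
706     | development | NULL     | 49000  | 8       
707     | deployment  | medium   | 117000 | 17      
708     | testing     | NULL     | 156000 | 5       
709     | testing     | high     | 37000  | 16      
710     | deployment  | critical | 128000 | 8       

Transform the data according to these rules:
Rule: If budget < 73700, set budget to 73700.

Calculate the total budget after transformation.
1195100

Step 1: 3 records have budget < 73700
Step 2: These records originally summed to 130000
Step 3: After setting to minimum: 3 × 73700 = 221100
Step 4: Unaffected records sum: 974000
Step 5: Final sum = 221100 + 974000 = 1195100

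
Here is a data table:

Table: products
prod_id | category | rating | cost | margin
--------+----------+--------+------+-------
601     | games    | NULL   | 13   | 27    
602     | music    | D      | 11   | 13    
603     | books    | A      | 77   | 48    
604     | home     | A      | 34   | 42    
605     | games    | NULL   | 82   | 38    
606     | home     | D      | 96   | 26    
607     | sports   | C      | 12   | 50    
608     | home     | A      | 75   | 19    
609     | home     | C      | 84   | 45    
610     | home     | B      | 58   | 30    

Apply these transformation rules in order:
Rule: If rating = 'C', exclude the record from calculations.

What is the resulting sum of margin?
243

Step 1: Identify records where rating = 'C'
Step 2: The excluded records sum to 95
Step 3: Original total margin = 338
Step 4: Remaining total = 338 - 95 = 243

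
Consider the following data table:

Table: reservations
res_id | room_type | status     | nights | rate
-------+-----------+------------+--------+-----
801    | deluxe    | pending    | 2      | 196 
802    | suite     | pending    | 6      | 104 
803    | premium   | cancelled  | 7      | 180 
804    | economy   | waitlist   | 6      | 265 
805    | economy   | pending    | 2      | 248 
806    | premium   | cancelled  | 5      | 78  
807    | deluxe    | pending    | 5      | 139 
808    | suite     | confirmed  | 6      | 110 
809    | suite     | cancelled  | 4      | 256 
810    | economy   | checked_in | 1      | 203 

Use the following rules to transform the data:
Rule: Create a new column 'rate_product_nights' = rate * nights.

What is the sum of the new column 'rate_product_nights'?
7334

Step 1: For each record, compute rate * nights
Example calculations:
  196 * 2 = 392
  104 * 6 = 624
  180 * 7 = 1260
  ...
Step 2: Sum all derived values
Step 3: Total = 7334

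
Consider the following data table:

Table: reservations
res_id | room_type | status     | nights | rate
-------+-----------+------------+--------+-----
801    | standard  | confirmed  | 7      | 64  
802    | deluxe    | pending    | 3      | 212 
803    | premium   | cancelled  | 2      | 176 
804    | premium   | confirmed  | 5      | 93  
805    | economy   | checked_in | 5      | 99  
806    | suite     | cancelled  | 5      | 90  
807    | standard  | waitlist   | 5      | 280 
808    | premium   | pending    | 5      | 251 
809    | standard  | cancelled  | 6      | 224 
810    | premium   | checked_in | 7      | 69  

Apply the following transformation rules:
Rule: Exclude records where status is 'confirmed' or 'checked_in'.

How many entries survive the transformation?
6

Step 1: Count records to exclude
  - 2 (confirmed) + 2 (checked_in) = 4 records
Step 2: Total records: 10
Step 3: Remaining = 10 - 4 = 6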